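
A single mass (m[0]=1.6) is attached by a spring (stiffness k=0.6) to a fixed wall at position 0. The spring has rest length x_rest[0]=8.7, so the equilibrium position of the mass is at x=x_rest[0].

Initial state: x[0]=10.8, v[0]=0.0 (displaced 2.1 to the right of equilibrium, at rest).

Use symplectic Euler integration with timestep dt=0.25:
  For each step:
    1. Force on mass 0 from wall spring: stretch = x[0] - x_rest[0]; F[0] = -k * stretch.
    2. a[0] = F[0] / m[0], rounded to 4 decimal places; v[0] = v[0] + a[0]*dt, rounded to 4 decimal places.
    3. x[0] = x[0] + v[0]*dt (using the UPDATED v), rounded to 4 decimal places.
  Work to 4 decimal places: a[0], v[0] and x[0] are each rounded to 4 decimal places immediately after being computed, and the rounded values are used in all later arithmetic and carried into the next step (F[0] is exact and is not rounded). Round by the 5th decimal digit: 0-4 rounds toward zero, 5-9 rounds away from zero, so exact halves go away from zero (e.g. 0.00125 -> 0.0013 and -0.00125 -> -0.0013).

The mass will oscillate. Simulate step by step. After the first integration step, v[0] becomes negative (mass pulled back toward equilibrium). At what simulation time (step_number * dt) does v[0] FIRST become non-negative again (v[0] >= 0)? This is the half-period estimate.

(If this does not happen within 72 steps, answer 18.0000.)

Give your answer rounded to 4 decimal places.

Answer: 5.2500

Derivation:
Step 0: x=[10.8000] v=[0.0000]
Step 1: x=[10.7508] v=[-0.1969]
Step 2: x=[10.6535] v=[-0.3892]
Step 3: x=[10.5104] v=[-0.5724]
Step 4: x=[10.3249] v=[-0.7421]
Step 5: x=[10.1013] v=[-0.8944]
Step 6: x=[9.8449] v=[-1.0258]
Step 7: x=[9.5616] v=[-1.1331]
Step 8: x=[9.2581] v=[-1.2139]
Step 9: x=[8.9416] v=[-1.2662]
Step 10: x=[8.6194] v=[-1.2889]
Step 11: x=[8.2991] v=[-1.2814]
Step 12: x=[7.9882] v=[-1.2438]
Step 13: x=[7.6939] v=[-1.1771]
Step 14: x=[7.4232] v=[-1.0828]
Step 15: x=[7.1824] v=[-0.9631]
Step 16: x=[6.9772] v=[-0.8208]
Step 17: x=[6.8124] v=[-0.6593]
Step 18: x=[6.6918] v=[-0.4823]
Step 19: x=[6.6183] v=[-0.2940]
Step 20: x=[6.5936] v=[-0.0989]
Step 21: x=[6.6183] v=[0.0986]
First v>=0 after going negative at step 21, time=5.2500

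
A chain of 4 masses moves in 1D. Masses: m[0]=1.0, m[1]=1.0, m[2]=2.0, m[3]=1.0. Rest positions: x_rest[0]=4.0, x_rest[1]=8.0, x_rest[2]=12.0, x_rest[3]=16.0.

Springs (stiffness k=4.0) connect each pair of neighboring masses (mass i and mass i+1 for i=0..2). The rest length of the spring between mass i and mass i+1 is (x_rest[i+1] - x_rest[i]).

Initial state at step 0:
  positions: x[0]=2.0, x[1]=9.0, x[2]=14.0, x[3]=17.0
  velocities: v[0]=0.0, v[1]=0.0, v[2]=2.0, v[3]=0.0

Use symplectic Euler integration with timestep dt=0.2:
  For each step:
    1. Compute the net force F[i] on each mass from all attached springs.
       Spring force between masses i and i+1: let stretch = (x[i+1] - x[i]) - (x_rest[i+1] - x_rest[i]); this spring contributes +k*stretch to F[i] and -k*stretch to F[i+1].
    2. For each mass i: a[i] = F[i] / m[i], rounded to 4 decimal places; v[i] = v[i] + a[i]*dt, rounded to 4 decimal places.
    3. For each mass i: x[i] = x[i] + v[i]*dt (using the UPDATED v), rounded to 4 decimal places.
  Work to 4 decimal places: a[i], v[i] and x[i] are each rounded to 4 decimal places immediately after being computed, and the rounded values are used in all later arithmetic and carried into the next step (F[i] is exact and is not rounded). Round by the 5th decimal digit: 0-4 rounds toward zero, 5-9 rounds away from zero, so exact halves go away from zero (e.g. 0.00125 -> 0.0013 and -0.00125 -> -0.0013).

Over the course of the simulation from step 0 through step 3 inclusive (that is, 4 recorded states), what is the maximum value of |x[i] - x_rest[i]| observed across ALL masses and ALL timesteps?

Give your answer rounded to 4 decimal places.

Answer: 2.2688

Derivation:
Step 0: x=[2.0000 9.0000 14.0000 17.0000] v=[0.0000 0.0000 2.0000 0.0000]
Step 1: x=[2.4800 8.6800 14.2400 17.1600] v=[2.4000 -1.6000 1.2000 0.8000]
Step 2: x=[3.3120 8.2576 14.2688 17.4928] v=[4.1600 -2.1120 0.1440 1.6640]
Step 3: x=[4.2953 8.0057 14.0746 17.9498] v=[4.9165 -1.2595 -0.9709 2.2848]
Max displacement = 2.2688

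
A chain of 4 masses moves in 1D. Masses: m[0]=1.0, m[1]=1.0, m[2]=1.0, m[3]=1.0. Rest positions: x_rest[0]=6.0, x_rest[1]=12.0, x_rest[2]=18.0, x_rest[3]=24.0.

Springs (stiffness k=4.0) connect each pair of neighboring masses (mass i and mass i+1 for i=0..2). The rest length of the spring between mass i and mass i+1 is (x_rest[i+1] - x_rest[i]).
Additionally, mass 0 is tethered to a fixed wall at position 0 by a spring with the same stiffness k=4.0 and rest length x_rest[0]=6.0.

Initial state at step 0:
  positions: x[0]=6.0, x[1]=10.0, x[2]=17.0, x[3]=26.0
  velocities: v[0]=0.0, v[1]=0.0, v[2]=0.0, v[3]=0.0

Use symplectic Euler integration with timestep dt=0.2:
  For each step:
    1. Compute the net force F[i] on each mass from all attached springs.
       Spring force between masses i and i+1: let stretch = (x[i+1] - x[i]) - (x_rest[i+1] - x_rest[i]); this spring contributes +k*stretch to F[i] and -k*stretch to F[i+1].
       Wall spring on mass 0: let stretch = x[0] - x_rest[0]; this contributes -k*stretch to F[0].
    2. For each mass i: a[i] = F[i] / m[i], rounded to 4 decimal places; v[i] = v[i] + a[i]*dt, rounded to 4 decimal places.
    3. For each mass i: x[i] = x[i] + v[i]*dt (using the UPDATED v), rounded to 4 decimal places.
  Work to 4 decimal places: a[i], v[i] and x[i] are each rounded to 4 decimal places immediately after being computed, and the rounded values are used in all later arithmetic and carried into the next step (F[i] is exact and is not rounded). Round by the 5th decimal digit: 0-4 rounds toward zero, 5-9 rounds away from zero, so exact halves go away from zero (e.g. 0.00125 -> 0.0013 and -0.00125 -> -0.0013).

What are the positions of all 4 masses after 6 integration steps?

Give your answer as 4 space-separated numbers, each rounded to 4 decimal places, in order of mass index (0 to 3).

Step 0: x=[6.0000 10.0000 17.0000 26.0000] v=[0.0000 0.0000 0.0000 0.0000]
Step 1: x=[5.6800 10.4800 17.3200 25.5200] v=[-1.6000 2.4000 1.6000 -2.4000]
Step 2: x=[5.2192 11.2864 17.8576 24.6880] v=[-2.3040 4.0320 2.6880 -4.1600]
Step 3: x=[4.8941 12.1734 18.4367 23.7231] v=[-1.6256 4.4352 2.8954 -4.8243]
Step 4: x=[4.9506 12.8979 18.8595 22.8724] v=[0.2826 3.6224 2.1139 -4.2534]
Step 5: x=[5.4866 13.3047 18.9705 22.3397] v=[2.6800 2.0338 0.5549 -2.6637]
Step 6: x=[6.3956 13.3671 18.7140 22.2279] v=[4.5452 0.3120 -1.2824 -0.5591]

Answer: 6.3956 13.3671 18.7140 22.2279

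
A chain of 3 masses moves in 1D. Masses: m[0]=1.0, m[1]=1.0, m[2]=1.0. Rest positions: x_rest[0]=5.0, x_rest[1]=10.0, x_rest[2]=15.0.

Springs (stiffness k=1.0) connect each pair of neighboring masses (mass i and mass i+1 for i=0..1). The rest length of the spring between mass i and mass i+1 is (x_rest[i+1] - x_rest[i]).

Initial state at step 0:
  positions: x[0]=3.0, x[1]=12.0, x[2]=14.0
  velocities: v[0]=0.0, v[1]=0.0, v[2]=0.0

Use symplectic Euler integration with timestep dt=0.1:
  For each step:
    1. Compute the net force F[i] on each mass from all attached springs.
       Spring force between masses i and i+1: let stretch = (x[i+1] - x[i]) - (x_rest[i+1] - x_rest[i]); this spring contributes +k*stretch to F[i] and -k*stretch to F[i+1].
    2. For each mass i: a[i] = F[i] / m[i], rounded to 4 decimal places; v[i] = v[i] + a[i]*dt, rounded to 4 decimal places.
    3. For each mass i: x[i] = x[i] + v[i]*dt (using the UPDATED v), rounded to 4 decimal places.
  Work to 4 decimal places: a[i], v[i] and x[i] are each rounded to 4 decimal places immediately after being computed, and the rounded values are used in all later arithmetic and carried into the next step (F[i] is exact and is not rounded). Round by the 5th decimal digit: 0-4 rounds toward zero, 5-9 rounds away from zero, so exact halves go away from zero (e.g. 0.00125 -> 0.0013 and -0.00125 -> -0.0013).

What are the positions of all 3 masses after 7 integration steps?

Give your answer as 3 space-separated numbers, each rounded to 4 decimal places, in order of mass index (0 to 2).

Step 0: x=[3.0000 12.0000 14.0000] v=[0.0000 0.0000 0.0000]
Step 1: x=[3.0400 11.9300 14.0300] v=[0.4000 -0.7000 0.3000]
Step 2: x=[3.1189 11.7921 14.0890] v=[0.7890 -1.3790 0.5900]
Step 3: x=[3.2345 11.5904 14.1750] v=[1.1563 -2.0166 0.8603]
Step 4: x=[3.3837 11.3310 14.2852] v=[1.4919 -2.5937 1.1018]
Step 5: x=[3.5624 11.0217 14.4158] v=[1.7866 -3.0930 1.3064]
Step 6: x=[3.7657 10.6718 14.5625] v=[2.0325 -3.4995 1.4670]
Step 7: x=[3.9880 10.2917 14.7203] v=[2.2231 -3.8010 1.5779]

Answer: 3.9880 10.2917 14.7203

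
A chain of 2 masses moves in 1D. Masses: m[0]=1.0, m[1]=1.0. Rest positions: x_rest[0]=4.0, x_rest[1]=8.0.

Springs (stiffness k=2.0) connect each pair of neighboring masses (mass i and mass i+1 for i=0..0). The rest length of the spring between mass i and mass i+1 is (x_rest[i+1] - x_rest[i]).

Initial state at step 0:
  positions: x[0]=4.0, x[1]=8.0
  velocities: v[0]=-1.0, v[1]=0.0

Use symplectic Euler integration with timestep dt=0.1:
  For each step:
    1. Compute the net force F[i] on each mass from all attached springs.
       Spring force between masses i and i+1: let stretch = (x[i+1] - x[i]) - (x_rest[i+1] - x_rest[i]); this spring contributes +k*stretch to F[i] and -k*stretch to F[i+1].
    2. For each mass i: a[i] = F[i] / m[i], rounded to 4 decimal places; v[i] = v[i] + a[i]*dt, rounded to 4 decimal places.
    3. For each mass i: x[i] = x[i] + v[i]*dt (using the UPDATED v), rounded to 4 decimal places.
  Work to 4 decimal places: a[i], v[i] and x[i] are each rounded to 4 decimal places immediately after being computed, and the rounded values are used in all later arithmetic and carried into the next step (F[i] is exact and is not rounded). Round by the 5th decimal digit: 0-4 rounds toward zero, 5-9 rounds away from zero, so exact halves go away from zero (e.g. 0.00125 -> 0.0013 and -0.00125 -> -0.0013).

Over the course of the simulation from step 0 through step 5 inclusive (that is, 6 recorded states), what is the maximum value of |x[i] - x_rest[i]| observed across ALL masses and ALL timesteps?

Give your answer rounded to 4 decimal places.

Answer: 0.4617

Derivation:
Step 0: x=[4.0000 8.0000] v=[-1.0000 0.0000]
Step 1: x=[3.9000 8.0000] v=[-1.0000 0.0000]
Step 2: x=[3.8020 7.9980] v=[-0.9800 -0.0200]
Step 3: x=[3.7079 7.9921] v=[-0.9408 -0.0592]
Step 4: x=[3.6195 7.9805] v=[-0.8840 -0.1160]
Step 5: x=[3.5383 7.9617] v=[-0.8118 -0.1882]
Max displacement = 0.4617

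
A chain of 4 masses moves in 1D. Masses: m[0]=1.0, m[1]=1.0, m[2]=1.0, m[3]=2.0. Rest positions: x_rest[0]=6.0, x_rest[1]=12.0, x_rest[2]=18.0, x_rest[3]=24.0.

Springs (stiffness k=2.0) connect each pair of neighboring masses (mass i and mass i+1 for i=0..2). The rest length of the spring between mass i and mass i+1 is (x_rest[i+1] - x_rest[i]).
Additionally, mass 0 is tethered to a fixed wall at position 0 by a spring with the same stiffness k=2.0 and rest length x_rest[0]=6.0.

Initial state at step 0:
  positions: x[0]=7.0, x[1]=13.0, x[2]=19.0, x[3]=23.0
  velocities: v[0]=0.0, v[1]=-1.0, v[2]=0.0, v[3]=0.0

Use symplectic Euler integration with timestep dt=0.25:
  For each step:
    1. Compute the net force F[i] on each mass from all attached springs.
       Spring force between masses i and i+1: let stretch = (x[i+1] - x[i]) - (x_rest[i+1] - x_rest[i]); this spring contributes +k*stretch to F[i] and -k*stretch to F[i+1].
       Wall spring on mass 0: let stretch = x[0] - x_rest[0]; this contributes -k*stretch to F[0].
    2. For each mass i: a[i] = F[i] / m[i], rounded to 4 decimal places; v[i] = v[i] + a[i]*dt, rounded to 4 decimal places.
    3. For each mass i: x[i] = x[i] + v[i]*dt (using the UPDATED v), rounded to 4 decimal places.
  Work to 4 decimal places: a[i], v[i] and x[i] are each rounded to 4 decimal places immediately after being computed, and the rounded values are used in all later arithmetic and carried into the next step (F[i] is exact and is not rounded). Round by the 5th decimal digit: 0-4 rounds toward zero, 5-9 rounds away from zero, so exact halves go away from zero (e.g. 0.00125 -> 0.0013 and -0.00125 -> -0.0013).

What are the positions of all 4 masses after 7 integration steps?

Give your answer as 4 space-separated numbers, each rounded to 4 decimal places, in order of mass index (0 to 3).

Step 0: x=[7.0000 13.0000 19.0000 23.0000] v=[0.0000 -1.0000 0.0000 0.0000]
Step 1: x=[6.8750 12.7500 18.7500 23.1250] v=[-0.5000 -1.0000 -1.0000 0.5000]
Step 2: x=[6.6250 12.5156 18.2969 23.3516] v=[-1.0000 -0.9375 -1.8125 0.9063]
Step 3: x=[6.2832 12.2676 17.7530 23.6373] v=[-1.3672 -0.9922 -2.1758 1.1426]
Step 4: x=[5.9041 11.9572 17.2589 23.9302] v=[-1.5166 -1.2417 -1.9764 1.1715]
Step 5: x=[5.5436 11.5529 16.9360 24.1811] v=[-1.4421 -1.6174 -1.2916 1.0037]
Step 6: x=[5.2413 11.0703 16.8459 24.3542] v=[-1.2093 -1.9305 -0.3606 0.6924]
Step 7: x=[5.0124 10.5810 16.9724 24.4330] v=[-0.9155 -1.9572 0.5058 0.3153]

Answer: 5.0124 10.5810 16.9724 24.4330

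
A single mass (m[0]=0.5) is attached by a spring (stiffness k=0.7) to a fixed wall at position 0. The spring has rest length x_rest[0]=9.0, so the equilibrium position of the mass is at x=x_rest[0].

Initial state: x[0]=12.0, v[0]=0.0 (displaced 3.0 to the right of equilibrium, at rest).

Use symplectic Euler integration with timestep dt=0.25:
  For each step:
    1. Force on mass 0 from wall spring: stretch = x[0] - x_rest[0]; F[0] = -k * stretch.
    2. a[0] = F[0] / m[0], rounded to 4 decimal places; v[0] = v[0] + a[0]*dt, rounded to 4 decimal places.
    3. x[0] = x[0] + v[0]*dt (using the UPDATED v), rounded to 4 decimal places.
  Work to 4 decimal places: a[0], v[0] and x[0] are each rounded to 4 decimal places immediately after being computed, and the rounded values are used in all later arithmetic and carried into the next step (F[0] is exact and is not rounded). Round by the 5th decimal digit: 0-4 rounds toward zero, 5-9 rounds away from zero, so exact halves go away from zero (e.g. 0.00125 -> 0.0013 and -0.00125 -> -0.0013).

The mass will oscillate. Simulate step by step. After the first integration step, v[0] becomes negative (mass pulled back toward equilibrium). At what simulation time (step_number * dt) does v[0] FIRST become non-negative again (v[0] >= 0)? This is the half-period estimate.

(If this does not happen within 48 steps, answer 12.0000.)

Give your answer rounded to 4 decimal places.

Step 0: x=[12.0000] v=[0.0000]
Step 1: x=[11.7375] v=[-1.0500]
Step 2: x=[11.2355] v=[-2.0081]
Step 3: x=[10.5379] v=[-2.7905]
Step 4: x=[9.7057] v=[-3.3288]
Step 5: x=[8.8118] v=[-3.5758]
Step 6: x=[7.9343] v=[-3.5099]
Step 7: x=[7.1501] v=[-3.1369]
Step 8: x=[6.5278] v=[-2.4894]
Step 9: x=[6.1218] v=[-1.6241]
Step 10: x=[5.9676] v=[-0.6167]
Step 11: x=[6.0788] v=[0.4447]
First v>=0 after going negative at step 11, time=2.7500

Answer: 2.7500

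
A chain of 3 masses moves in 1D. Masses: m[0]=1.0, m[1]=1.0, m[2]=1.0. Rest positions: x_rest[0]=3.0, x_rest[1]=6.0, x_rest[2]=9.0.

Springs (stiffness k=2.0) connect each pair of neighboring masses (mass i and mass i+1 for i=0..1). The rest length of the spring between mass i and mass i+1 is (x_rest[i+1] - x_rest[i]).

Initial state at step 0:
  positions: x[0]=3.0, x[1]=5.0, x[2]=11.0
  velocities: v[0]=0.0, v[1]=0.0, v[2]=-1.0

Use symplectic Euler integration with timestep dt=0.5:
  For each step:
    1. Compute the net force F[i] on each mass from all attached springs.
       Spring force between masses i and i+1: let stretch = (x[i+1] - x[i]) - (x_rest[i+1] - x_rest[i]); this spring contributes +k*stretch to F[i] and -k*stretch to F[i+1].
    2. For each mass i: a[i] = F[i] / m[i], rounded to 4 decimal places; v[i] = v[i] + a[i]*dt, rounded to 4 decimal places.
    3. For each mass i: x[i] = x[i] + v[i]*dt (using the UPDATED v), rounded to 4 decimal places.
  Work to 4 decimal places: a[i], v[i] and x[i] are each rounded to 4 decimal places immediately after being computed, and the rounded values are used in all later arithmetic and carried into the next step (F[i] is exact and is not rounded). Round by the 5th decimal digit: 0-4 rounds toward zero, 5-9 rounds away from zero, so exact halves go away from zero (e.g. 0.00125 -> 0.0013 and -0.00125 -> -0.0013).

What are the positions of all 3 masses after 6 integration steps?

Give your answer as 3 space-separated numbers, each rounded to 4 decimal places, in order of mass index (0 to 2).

Answer: 1.3594 6.6094 8.0313

Derivation:
Step 0: x=[3.0000 5.0000 11.0000] v=[0.0000 0.0000 -1.0000]
Step 1: x=[2.5000 7.0000 9.0000] v=[-1.0000 4.0000 -4.0000]
Step 2: x=[2.7500 7.7500 7.5000] v=[0.5000 1.5000 -3.0000]
Step 3: x=[4.0000 5.8750 7.6250] v=[2.5000 -3.7500 0.2500]
Step 4: x=[4.6875 3.9375 8.3750] v=[1.3750 -3.8750 1.5000]
Step 5: x=[3.5000 4.5938 8.4063] v=[-2.3750 1.3125 0.0625]
Step 6: x=[1.3594 6.6094 8.0313] v=[-4.2812 4.0312 -0.7500]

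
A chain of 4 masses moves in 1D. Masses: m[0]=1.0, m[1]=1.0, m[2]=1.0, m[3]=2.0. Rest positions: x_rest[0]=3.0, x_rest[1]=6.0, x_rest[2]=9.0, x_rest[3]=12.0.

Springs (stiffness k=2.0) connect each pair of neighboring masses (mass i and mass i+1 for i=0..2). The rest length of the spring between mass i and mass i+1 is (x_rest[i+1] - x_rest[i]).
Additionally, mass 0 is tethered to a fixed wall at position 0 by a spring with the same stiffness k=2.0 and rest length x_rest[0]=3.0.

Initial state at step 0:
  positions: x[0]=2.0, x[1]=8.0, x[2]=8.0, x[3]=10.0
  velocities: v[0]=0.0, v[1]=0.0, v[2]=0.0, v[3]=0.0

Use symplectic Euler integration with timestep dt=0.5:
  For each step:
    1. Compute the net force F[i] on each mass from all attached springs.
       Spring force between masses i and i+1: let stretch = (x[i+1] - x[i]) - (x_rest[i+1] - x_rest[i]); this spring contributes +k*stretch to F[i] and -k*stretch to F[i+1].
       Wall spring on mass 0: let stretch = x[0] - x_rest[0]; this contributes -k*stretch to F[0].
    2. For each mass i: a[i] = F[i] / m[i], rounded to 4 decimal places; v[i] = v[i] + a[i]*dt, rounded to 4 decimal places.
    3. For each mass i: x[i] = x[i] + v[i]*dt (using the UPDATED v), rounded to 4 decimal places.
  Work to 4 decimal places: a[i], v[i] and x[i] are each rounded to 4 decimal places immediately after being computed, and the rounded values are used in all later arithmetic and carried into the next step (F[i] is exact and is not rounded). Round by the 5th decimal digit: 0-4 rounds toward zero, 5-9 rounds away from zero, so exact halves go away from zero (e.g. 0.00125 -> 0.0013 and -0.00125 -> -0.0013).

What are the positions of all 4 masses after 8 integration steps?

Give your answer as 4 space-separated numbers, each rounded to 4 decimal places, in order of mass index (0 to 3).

Step 0: x=[2.0000 8.0000 8.0000 10.0000] v=[0.0000 0.0000 0.0000 0.0000]
Step 1: x=[4.0000 5.0000 9.0000 10.2500] v=[4.0000 -6.0000 2.0000 0.5000]
Step 2: x=[4.5000 3.5000 8.6250 10.9375] v=[1.0000 -3.0000 -0.7500 1.3750]
Step 3: x=[2.2500 5.0625 6.8438 11.7969] v=[-4.5000 3.1250 -3.5625 1.7188]
Step 4: x=[0.2813 6.1094 6.6485 12.1681] v=[-3.9375 2.0938 -0.3907 0.7423]
Step 5: x=[1.0860 4.5118 8.9434 11.9094] v=[1.6093 -3.1952 4.5898 -0.5175]
Step 6: x=[3.0606 3.4171 10.5055 11.6592] v=[3.9491 -2.1894 3.1242 -0.5005]
Step 7: x=[3.6831 5.6884 9.1003 11.8706] v=[1.2450 4.5425 -2.8105 0.4227]
Step 8: x=[3.4667 8.6630 7.3743 12.1394] v=[-0.4328 5.9491 -3.4521 0.5376]

Answer: 3.4667 8.6630 7.3743 12.1394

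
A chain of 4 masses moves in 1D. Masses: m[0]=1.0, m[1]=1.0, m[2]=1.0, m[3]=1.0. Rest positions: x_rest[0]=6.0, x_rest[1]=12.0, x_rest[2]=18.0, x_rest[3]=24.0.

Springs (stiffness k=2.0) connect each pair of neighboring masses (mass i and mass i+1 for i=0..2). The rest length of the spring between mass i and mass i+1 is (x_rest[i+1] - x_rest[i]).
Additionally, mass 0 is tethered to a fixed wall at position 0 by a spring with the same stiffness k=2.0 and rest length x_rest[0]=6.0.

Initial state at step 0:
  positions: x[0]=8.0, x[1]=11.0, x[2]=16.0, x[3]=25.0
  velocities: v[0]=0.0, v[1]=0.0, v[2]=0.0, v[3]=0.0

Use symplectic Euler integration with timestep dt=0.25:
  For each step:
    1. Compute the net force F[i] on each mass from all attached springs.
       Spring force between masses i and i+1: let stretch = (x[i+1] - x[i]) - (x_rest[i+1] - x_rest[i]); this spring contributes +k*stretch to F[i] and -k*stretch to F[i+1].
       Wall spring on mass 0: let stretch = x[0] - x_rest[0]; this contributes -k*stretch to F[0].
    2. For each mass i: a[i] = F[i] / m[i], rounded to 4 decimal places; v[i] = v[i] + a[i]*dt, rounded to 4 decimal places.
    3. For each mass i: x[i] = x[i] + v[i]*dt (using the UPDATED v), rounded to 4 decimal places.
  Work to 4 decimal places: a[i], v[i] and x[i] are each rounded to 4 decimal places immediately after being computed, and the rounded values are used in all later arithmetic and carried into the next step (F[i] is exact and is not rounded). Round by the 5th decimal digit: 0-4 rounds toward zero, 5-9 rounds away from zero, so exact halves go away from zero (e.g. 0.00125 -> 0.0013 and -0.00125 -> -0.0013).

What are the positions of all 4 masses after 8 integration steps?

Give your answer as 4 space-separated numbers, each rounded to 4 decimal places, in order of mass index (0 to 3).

Step 0: x=[8.0000 11.0000 16.0000 25.0000] v=[0.0000 0.0000 0.0000 0.0000]
Step 1: x=[7.3750 11.2500 16.5000 24.6250] v=[-2.5000 1.0000 2.0000 -1.5000]
Step 2: x=[6.3125 11.6719 17.3594 23.9844] v=[-4.2500 1.6875 3.4375 -2.5625]
Step 3: x=[5.1309 12.1348 18.3360 23.2657] v=[-4.7266 1.8516 3.9063 -2.8750]
Step 4: x=[4.1834 12.4974 19.1537 22.6807] v=[-3.7901 1.4503 3.2706 -2.3399]
Step 5: x=[3.7522 12.6528 19.5802 22.4049] v=[-1.7248 0.6215 1.7060 -1.1034]
Step 6: x=[3.9646 12.5615 19.4939 22.5260] v=[0.8494 -0.3651 -0.3454 0.4843]
Step 7: x=[4.7560 12.2622 18.9200 23.0181] v=[3.1656 -1.1974 -2.2956 1.9683]
Step 8: x=[5.8912 11.8568 18.0261 23.7479] v=[4.5407 -1.6216 -3.5755 2.9193]

Answer: 5.8912 11.8568 18.0261 23.7479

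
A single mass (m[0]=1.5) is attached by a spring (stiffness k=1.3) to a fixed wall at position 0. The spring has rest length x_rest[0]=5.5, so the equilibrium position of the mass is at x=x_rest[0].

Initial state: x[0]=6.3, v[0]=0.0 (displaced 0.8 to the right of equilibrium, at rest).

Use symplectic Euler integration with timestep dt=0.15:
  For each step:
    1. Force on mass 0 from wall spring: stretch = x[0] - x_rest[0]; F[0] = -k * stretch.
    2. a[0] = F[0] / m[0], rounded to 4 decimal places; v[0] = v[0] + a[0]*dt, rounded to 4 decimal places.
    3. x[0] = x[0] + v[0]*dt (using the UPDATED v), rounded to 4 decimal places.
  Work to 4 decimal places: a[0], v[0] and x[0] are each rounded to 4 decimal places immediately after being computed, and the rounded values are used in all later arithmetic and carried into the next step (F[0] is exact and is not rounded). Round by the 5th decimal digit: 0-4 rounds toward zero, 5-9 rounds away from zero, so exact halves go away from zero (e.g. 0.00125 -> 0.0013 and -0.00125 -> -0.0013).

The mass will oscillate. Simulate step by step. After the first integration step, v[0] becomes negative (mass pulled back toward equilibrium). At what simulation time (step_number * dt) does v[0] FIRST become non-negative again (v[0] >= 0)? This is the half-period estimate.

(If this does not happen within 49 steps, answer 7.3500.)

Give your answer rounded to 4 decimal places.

Step 0: x=[6.3000] v=[0.0000]
Step 1: x=[6.2844] v=[-0.1040]
Step 2: x=[6.2535] v=[-0.2060]
Step 3: x=[6.2079] v=[-0.3040]
Step 4: x=[6.1485] v=[-0.3960]
Step 5: x=[6.0765] v=[-0.4803]
Step 6: x=[5.9932] v=[-0.5552]
Step 7: x=[5.9003] v=[-0.6193]
Step 8: x=[5.7996] v=[-0.6713]
Step 9: x=[5.6931] v=[-0.7103]
Step 10: x=[5.5828] v=[-0.7354]
Step 11: x=[5.4709] v=[-0.7462]
Step 12: x=[5.3595] v=[-0.7424]
Step 13: x=[5.2509] v=[-0.7241]
Step 14: x=[5.1471] v=[-0.6917]
Step 15: x=[5.0502] v=[-0.6458]
Step 16: x=[4.9621] v=[-0.5873]
Step 17: x=[4.8845] v=[-0.5174]
Step 18: x=[4.8189] v=[-0.4374]
Step 19: x=[4.7666] v=[-0.3489]
Step 20: x=[4.7286] v=[-0.2536]
Step 21: x=[4.7056] v=[-0.1533]
Step 22: x=[4.6981] v=[-0.0500]
Step 23: x=[4.7062] v=[0.0543]
First v>=0 after going negative at step 23, time=3.4500

Answer: 3.4500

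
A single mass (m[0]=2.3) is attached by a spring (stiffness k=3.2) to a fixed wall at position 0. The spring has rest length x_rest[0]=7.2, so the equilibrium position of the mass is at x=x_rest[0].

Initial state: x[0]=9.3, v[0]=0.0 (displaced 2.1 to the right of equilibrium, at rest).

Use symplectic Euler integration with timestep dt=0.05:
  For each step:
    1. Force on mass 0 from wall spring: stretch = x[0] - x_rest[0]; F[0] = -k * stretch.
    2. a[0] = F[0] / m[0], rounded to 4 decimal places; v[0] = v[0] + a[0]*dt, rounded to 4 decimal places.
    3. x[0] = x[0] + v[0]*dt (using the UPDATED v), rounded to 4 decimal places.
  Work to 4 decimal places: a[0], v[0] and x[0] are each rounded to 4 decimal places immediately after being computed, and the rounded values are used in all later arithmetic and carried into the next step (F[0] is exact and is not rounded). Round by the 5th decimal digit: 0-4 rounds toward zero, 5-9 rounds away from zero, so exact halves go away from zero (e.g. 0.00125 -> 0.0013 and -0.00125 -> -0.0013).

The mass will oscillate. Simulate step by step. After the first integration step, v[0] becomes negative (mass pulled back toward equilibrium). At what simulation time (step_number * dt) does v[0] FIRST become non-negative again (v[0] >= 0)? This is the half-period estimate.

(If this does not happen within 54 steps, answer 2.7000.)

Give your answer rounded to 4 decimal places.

Answer: 2.7000

Derivation:
Step 0: x=[9.3000] v=[0.0000]
Step 1: x=[9.2927] v=[-0.1461]
Step 2: x=[9.2781] v=[-0.2917]
Step 3: x=[9.2563] v=[-0.4363]
Step 4: x=[9.2273] v=[-0.5793]
Step 5: x=[9.1913] v=[-0.7203]
Step 6: x=[9.1484] v=[-0.8588]
Step 7: x=[9.0987] v=[-0.9943]
Step 8: x=[9.0424] v=[-1.1264]
Step 9: x=[8.9797] v=[-1.2546]
Step 10: x=[8.9108] v=[-1.3784]
Step 11: x=[8.8359] v=[-1.4974]
Step 12: x=[8.7553] v=[-1.6112]
Step 13: x=[8.6693] v=[-1.7194]
Step 14: x=[8.5782] v=[-1.8216]
Step 15: x=[8.4823] v=[-1.9175]
Step 16: x=[8.3820] v=[-2.0067]
Step 17: x=[8.2776] v=[-2.0889]
Step 18: x=[8.1694] v=[-2.1639]
Step 19: x=[8.0578] v=[-2.2313]
Step 20: x=[7.9433] v=[-2.2910]
Step 21: x=[7.8262] v=[-2.3427]
Step 22: x=[7.7069] v=[-2.3863]
Step 23: x=[7.5858] v=[-2.4216]
Step 24: x=[7.4634] v=[-2.4484]
Step 25: x=[7.3401] v=[-2.4667]
Step 26: x=[7.2163] v=[-2.4764]
Step 27: x=[7.0924] v=[-2.4775]
Step 28: x=[6.9689] v=[-2.4700]
Step 29: x=[6.8462] v=[-2.4539]
Step 30: x=[6.7247] v=[-2.4293]
Step 31: x=[6.6049] v=[-2.3962]
Step 32: x=[6.4872] v=[-2.3548]
Step 33: x=[6.3719] v=[-2.3052]
Step 34: x=[6.2595] v=[-2.2476]
Step 35: x=[6.1504] v=[-2.1822]
Step 36: x=[6.0449] v=[-2.1092]
Step 37: x=[5.9435] v=[-2.0288]
Step 38: x=[5.8464] v=[-1.9414]
Step 39: x=[5.7540] v=[-1.8472]
Step 40: x=[5.6667] v=[-1.7466]
Step 41: x=[5.5847] v=[-1.6399]
Step 42: x=[5.5083] v=[-1.5275]
Step 43: x=[5.4378] v=[-1.4098]
Step 44: x=[5.3734] v=[-1.2872]
Step 45: x=[5.3154] v=[-1.1601]
Step 46: x=[5.2640] v=[-1.0290]
Step 47: x=[5.2193] v=[-0.8943]
Step 48: x=[5.1815] v=[-0.7565]
Step 49: x=[5.1507] v=[-0.6161]
Step 50: x=[5.1270] v=[-0.4735]
Step 51: x=[5.1105] v=[-0.3293]
Step 52: x=[5.1013] v=[-0.1839]
Step 53: x=[5.0994] v=[-0.0379]
Step 54: x=[5.1048] v=[0.1082]
First v>=0 after going negative at step 54, time=2.7000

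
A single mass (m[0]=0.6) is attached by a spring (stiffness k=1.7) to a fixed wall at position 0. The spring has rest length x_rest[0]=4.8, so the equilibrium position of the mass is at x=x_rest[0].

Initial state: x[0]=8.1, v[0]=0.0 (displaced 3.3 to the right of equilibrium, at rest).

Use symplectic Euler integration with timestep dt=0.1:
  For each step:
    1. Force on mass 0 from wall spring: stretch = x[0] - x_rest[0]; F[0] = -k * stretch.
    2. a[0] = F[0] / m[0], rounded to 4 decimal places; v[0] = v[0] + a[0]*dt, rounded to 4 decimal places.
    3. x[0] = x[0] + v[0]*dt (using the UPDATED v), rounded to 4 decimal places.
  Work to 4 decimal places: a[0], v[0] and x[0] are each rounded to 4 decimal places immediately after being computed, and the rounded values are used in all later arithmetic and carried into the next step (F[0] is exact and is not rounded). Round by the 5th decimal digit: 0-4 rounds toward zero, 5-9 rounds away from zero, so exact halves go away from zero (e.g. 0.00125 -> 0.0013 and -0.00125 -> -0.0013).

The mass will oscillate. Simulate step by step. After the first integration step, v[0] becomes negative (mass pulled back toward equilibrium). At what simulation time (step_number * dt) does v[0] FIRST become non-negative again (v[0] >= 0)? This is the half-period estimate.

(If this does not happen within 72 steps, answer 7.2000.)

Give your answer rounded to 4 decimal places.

Step 0: x=[8.1000] v=[0.0000]
Step 1: x=[8.0065] v=[-0.9350]
Step 2: x=[7.8222] v=[-1.8435]
Step 3: x=[7.5522] v=[-2.6998]
Step 4: x=[7.2042] v=[-3.4796]
Step 5: x=[6.7881] v=[-4.1608]
Step 6: x=[6.3157] v=[-4.7241]
Step 7: x=[5.8003] v=[-5.1536]
Step 8: x=[5.2566] v=[-5.4370]
Step 9: x=[4.7000] v=[-5.5664]
Step 10: x=[4.1462] v=[-5.5381]
Step 11: x=[3.6109] v=[-5.3529]
Step 12: x=[3.1093] v=[-5.0160]
Step 13: x=[2.6556] v=[-4.5370]
Step 14: x=[2.2627] v=[-3.9294]
Step 15: x=[1.9417] v=[-3.2105]
Step 16: x=[1.7016] v=[-2.4007]
Step 17: x=[1.5493] v=[-1.5228]
Step 18: x=[1.4891] v=[-0.6018]
Step 19: x=[1.5227] v=[0.3363]
First v>=0 after going negative at step 19, time=1.9000

Answer: 1.9000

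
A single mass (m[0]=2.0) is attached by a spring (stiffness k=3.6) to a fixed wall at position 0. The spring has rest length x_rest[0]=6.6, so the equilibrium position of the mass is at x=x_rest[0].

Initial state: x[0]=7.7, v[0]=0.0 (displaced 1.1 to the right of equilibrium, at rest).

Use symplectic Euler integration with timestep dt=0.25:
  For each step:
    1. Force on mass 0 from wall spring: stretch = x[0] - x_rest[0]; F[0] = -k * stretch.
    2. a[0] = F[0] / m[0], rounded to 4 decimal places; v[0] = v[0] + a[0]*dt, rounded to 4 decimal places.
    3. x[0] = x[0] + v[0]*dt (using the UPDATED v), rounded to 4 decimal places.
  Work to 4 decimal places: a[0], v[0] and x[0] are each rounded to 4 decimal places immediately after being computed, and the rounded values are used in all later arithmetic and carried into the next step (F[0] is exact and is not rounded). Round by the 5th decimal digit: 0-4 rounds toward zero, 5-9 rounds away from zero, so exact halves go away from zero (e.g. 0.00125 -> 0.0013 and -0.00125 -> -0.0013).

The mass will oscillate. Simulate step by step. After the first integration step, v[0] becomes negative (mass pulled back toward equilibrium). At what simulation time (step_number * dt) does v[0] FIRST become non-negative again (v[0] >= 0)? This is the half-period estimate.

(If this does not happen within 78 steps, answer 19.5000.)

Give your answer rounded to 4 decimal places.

Answer: 2.5000

Derivation:
Step 0: x=[7.7000] v=[0.0000]
Step 1: x=[7.5763] v=[-0.4950]
Step 2: x=[7.3427] v=[-0.9343]
Step 3: x=[7.0256] v=[-1.2685]
Step 4: x=[6.6606] v=[-1.4600]
Step 5: x=[6.2888] v=[-1.4873]
Step 6: x=[5.9520] v=[-1.3473]
Step 7: x=[5.6881] v=[-1.0557]
Step 8: x=[5.5268] v=[-0.6454]
Step 9: x=[5.4862] v=[-0.1625]
Step 10: x=[5.5709] v=[0.3387]
First v>=0 after going negative at step 10, time=2.5000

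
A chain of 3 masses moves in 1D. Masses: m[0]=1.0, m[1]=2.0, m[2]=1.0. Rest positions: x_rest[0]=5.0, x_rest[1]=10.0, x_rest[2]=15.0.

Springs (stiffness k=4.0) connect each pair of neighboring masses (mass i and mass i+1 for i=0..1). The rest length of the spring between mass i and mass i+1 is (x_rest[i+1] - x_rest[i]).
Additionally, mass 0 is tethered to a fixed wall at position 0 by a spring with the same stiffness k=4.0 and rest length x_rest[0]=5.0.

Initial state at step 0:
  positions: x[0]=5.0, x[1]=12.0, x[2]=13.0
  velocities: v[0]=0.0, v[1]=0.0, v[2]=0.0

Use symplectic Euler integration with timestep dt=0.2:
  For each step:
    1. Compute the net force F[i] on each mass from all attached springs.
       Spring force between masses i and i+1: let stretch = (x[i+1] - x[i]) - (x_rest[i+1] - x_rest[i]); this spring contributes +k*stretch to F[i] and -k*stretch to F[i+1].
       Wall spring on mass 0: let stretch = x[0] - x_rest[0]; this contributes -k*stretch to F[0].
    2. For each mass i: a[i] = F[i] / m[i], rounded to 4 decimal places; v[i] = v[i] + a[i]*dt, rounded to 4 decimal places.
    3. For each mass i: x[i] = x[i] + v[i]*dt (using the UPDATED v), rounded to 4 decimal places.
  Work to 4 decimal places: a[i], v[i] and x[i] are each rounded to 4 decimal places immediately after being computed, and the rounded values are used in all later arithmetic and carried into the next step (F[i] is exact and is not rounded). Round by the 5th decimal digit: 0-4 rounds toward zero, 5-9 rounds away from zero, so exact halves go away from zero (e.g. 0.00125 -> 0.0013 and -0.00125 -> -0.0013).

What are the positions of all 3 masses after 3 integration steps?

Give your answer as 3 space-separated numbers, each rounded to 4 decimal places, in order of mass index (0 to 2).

Step 0: x=[5.0000 12.0000 13.0000] v=[0.0000 0.0000 0.0000]
Step 1: x=[5.3200 11.5200 13.6400] v=[1.6000 -2.4000 3.2000]
Step 2: x=[5.7808 10.7136 14.7408] v=[2.3040 -4.0320 5.5040]
Step 3: x=[6.1059 9.8348 15.9972] v=[1.6256 -4.3942 6.2822]

Answer: 6.1059 9.8348 15.9972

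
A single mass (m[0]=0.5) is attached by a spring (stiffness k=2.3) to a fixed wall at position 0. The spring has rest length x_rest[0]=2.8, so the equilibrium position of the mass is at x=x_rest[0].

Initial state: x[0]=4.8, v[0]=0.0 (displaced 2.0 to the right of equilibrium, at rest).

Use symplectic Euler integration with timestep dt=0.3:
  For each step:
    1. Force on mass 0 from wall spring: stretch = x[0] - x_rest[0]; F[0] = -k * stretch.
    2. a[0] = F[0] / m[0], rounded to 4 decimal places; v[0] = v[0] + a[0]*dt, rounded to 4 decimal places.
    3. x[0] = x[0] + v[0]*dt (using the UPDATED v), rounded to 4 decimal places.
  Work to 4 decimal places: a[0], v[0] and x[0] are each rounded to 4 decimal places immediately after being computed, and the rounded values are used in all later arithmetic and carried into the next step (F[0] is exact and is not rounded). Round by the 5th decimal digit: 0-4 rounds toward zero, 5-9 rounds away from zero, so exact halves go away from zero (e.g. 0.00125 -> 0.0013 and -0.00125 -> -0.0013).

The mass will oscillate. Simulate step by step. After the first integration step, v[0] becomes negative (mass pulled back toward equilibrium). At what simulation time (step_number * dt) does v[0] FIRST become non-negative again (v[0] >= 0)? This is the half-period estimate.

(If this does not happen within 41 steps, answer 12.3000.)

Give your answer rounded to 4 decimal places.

Answer: 1.5000

Derivation:
Step 0: x=[4.8000] v=[0.0000]
Step 1: x=[3.9720] v=[-2.7600]
Step 2: x=[2.6588] v=[-4.3774]
Step 3: x=[1.4040] v=[-4.1826]
Step 4: x=[0.7272] v=[-2.2561]
Step 5: x=[0.9085] v=[0.6044]
First v>=0 after going negative at step 5, time=1.5000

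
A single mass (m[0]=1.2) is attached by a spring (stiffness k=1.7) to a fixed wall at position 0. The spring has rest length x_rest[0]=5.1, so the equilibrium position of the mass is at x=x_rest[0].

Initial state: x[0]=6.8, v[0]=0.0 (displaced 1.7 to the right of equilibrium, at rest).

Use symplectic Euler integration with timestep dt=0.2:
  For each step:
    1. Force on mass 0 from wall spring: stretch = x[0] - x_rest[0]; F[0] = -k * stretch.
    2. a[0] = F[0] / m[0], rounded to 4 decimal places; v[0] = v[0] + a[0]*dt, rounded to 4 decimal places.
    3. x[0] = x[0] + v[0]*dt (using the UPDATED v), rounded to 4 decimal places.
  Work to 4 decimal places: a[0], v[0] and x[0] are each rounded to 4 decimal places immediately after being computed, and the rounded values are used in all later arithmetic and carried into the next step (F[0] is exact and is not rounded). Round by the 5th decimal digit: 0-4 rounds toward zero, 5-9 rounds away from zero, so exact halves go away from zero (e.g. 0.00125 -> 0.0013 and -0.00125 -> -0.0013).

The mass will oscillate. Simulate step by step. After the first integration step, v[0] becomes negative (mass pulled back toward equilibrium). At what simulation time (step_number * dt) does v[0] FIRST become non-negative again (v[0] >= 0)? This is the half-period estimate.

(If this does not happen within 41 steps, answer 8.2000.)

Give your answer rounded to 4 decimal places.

Step 0: x=[6.8000] v=[0.0000]
Step 1: x=[6.7037] v=[-0.4817]
Step 2: x=[6.5165] v=[-0.9361]
Step 3: x=[6.2490] v=[-1.3374]
Step 4: x=[5.9164] v=[-1.6630]
Step 5: x=[5.5375] v=[-1.8943]
Step 6: x=[5.1338] v=[-2.0183]
Step 7: x=[4.7282] v=[-2.0279]
Step 8: x=[4.3437] v=[-1.9226]
Step 9: x=[4.0020] v=[-1.7083]
Step 10: x=[3.7226] v=[-1.3972]
Step 11: x=[3.5212] v=[-1.0069]
Step 12: x=[3.4093] v=[-0.5596]
Step 13: x=[3.3932] v=[-0.0806]
Step 14: x=[3.4738] v=[0.4030]
First v>=0 after going negative at step 14, time=2.8000

Answer: 2.8000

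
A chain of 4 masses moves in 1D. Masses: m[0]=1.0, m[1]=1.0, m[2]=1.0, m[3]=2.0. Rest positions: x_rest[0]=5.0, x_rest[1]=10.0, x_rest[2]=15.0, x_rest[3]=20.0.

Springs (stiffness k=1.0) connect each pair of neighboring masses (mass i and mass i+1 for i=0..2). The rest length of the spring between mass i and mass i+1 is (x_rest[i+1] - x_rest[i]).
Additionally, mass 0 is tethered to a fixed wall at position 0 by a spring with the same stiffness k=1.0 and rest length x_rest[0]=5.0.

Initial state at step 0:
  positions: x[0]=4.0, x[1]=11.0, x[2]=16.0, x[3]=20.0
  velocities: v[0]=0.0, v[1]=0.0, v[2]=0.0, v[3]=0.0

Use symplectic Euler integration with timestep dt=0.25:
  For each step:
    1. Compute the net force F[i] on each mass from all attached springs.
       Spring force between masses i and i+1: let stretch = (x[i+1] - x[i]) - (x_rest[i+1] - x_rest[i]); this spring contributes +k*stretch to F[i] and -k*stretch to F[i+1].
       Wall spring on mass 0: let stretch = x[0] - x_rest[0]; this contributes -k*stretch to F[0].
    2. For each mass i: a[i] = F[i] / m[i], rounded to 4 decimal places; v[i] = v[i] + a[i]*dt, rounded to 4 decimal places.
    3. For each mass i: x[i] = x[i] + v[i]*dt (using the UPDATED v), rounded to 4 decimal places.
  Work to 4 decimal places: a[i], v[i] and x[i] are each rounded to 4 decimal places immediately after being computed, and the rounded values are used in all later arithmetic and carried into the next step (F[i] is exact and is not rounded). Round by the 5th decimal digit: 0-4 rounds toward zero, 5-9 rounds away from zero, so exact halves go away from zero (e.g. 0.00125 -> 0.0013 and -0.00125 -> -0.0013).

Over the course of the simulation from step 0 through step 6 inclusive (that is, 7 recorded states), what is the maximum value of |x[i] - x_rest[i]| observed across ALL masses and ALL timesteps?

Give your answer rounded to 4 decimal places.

Step 0: x=[4.0000 11.0000 16.0000 20.0000] v=[0.0000 0.0000 0.0000 0.0000]
Step 1: x=[4.1875 10.8750 15.9375 20.0313] v=[0.7500 -0.5000 -0.2500 0.1250]
Step 2: x=[4.5313 10.6484 15.8145 20.0909] v=[1.3750 -0.9063 -0.4922 0.2383]
Step 3: x=[4.9742 10.3624 15.6359 20.1731] v=[1.7715 -1.1441 -0.7146 0.3288]
Step 4: x=[5.4430 10.0692 15.4112 20.2698] v=[1.8750 -1.1728 -0.8987 0.3867]
Step 5: x=[5.8607 9.8207 15.1563 20.3709] v=[1.6708 -0.9939 -1.0196 0.4044]
Step 6: x=[6.1596 9.6582 14.8938 20.4653] v=[1.1956 -0.6500 -1.0499 0.3776]
Max displacement = 1.1596

Answer: 1.1596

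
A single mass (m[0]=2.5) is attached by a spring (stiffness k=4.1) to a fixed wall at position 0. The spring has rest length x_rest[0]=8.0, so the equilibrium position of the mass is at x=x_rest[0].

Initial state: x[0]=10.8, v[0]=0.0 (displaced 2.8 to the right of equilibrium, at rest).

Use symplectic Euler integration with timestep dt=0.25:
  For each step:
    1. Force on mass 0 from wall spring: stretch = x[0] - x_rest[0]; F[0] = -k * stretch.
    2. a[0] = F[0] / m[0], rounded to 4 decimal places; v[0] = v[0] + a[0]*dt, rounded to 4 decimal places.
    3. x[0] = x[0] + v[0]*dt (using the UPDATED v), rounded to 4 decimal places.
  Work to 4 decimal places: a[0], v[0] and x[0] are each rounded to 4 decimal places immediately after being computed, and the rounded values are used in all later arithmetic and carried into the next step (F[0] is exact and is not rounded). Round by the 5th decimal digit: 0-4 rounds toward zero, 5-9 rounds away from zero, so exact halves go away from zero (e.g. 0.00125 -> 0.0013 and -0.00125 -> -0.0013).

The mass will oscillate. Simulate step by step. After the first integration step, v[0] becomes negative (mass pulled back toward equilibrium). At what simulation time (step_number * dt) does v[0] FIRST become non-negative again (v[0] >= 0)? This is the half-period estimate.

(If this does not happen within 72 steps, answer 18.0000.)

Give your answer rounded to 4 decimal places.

Step 0: x=[10.8000] v=[0.0000]
Step 1: x=[10.5130] v=[-1.1480]
Step 2: x=[9.9684] v=[-2.1783]
Step 3: x=[9.2221] v=[-2.9854]
Step 4: x=[8.3505] v=[-3.4865]
Step 5: x=[7.4430] v=[-3.6302]
Step 6: x=[6.5926] v=[-3.4018]
Step 7: x=[5.8864] v=[-2.8248]
Step 8: x=[5.3969] v=[-1.9582]
Step 9: x=[5.1742] v=[-0.8909]
Step 10: x=[5.2411] v=[0.2677]
First v>=0 after going negative at step 10, time=2.5000

Answer: 2.5000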